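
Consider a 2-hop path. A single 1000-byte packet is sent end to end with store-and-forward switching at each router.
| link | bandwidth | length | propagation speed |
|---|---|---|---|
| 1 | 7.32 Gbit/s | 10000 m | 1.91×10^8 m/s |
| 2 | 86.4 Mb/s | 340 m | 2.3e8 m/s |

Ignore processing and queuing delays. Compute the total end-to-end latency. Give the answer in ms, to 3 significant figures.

L = 1000 × 8 = 8000 bits.
Transmission delays (L/R per hop): 0.0010929, 0.0925926 ms; sum = 0.0936855 ms.
Propagation delays (d/s per hop): 0.052356, 0.00147826 ms; sum = 0.0538343 ms.
End-to-end = 0.148 ms.

0.148 ms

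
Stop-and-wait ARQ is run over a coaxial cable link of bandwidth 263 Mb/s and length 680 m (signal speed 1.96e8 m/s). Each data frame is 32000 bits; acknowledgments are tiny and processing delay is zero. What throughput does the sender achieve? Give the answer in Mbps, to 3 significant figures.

249 Mbps

t_tx = L/R = 32000/263000000 = 0.000121673 s.
t_prop = 680/196000000 = 3.46939e-06 s; RTT = 6.93878e-06 s.
Cycle = t_tx + RTT = 0.000128612 s.
Throughput = L / cycle = 32000 / 0.000128612 = 249 Mbps.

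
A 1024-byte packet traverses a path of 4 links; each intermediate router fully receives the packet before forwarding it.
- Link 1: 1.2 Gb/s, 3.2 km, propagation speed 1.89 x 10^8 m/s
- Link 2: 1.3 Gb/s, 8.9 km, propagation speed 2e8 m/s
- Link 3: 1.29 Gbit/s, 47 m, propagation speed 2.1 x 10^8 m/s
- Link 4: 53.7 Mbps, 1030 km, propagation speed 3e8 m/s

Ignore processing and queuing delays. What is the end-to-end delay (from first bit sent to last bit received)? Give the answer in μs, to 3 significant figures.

3670 μs

L = 1024 × 8 = 8192 bits.
Transmission delays (L/R per hop): 6.82667, 6.30154, 6.35039, 152.551 μs; sum = 172.03 μs.
Propagation delays (d/s per hop): 16.9312, 44.5, 0.22381, 3433.33 μs; sum = 3494.99 μs.
End-to-end = 3670 μs.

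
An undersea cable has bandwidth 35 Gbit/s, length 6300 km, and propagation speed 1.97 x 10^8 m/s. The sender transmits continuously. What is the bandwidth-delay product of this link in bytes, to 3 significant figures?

140000000 bytes

Propagation delay = 6300000 / 197000000 = 0.0319797 s.
BDP = R × t_prop = 35000000000 × 0.0319797 = 1119290000 bits.
In bytes: 1119290000/8 = 140000000 bytes.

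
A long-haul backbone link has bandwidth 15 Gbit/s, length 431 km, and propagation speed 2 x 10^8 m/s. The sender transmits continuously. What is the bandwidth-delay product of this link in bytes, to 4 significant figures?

Propagation delay = 431000 / 200000000 = 0.002155 s.
BDP = R × t_prop = 15000000000 × 0.002155 = 32325000 bits.
In bytes: 32325000/8 = 4041000 bytes.

4041000 bytes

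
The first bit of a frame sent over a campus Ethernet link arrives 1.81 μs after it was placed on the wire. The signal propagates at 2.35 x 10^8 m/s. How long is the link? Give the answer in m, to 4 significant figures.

425.4 m

d = s × t_prop = 235000000 × 1.81e-06 = 425.4 m.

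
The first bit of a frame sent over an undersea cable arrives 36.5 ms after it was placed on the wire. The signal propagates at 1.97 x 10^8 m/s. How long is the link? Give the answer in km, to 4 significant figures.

d = s × t_prop = 197000000 × 0.0365 = 7191 km.

7191 km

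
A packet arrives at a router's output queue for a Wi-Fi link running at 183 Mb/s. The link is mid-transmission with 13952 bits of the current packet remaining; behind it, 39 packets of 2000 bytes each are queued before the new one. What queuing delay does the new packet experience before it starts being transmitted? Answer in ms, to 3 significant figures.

3.49 ms

Each queued packet: L/R = 16000/183000000 = 0.0874317 ms.
39 queued → 3.40984 ms.
Plus remaining 13952 bits of current packet: 0.0762404 ms.
Queuing delay = 3.49 ms.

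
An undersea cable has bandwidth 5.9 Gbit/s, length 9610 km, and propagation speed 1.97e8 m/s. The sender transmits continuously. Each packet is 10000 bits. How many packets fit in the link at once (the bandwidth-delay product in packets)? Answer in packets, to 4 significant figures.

Propagation delay = 9610000 / 197000000 = 0.0487817 s.
BDP = R × t_prop = 5900000000 × 0.0487817 = 287812000 bits.
In packets of 10000 bits: 28780 packets.

28780 packets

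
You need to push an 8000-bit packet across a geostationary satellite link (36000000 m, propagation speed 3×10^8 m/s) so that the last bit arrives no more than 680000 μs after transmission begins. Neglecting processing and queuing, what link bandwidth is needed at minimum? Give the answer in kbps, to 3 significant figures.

Propagation delay = 36000000 / 300000000 = 120000 μs.
Transmission budget = 680000 − 120000 = 560000 μs.
R ≥ L / t_tx = 8000 bits / 0.56 s = 14.3 kbps.

14.3 kbps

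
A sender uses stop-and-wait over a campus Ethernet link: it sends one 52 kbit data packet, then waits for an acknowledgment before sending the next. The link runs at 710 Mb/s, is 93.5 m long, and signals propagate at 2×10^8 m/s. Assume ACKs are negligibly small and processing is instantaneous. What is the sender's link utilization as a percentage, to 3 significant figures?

t_tx = L/R = 52000/710000000 = 7.32394e-05 s.
t_prop = 93.5/200000000 = 4.675e-07 s; RTT = 9.35e-07 s.
Cycle = t_tx + RTT = 7.41744e-05 s.
Utilization = t_tx / cycle = 7.32394e-05/7.41744e-05 = 98.7 %.

98.7 %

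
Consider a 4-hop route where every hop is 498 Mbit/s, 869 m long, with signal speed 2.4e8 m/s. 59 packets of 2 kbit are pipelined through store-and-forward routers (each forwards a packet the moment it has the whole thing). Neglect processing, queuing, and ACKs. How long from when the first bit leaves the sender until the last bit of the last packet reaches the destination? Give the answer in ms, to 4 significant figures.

Per-hop transmission t_tx = L/R = 2000/498000000 = 0.00401606 ms.
Per-hop propagation t_prop = 869/240000000 = 0.00362083 ms.
Pipeline fill: first packet needs 4·t_tx to clear all hops; remaining 58 packets each add one t_tx.
Total = (4+59-1)·t_tx + 4·t_prop = 62·0.00401606 + 4·0.00362083 = 0.2635 ms.

0.2635 ms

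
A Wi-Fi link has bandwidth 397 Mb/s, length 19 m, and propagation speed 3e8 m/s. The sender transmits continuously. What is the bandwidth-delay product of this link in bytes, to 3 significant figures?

3.14 bytes

Propagation delay = 19 / 300000000 = 6.33333e-08 s.
BDP = R × t_prop = 397000000 × 6.33333e-08 = 25.1433 bits.
In bytes: 25.1433/8 = 3.14 bytes.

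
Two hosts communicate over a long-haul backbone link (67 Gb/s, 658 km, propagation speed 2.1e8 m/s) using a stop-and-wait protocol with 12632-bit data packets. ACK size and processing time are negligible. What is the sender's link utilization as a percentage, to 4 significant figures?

t_tx = L/R = 12632/67000000000 = 1.88537e-07 s.
t_prop = 658000/210000000 = 0.00313333 s; RTT = 0.00626667 s.
Cycle = t_tx + RTT = 0.00626686 s.
Utilization = t_tx / cycle = 1.88537e-07/0.00626686 = 0.003008 %.

0.003008 %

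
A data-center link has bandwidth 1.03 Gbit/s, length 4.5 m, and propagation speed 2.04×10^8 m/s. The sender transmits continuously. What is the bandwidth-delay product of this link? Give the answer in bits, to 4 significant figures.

Propagation delay = 4.5 / 204000000 = 2.20588e-08 s.
BDP = R × t_prop = 1030000000 × 2.20588e-08 = 22.7206 bits.

22.72 bits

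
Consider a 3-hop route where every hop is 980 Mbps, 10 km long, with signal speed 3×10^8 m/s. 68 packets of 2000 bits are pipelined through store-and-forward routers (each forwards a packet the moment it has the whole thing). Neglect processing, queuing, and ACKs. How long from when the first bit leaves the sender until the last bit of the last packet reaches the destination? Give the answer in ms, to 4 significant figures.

Per-hop transmission t_tx = L/R = 2000/980000000 = 0.00204082 ms.
Per-hop propagation t_prop = 10000/300000000 = 0.0333333 ms.
Pipeline fill: first packet needs 3·t_tx to clear all hops; remaining 67 packets each add one t_tx.
Total = (3+68-1)·t_tx + 3·t_prop = 70·0.00204082 + 3·0.0333333 = 0.2429 ms.

0.2429 ms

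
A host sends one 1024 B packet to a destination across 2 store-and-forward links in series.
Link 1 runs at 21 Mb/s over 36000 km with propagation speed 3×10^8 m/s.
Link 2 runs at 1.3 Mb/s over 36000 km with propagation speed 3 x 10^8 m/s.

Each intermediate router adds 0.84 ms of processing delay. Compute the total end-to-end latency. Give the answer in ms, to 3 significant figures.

L = 1024 × 8 = 8192 bits.
Transmission delays (L/R per hop): 0.390095, 6.30154 ms; sum = 6.69163 ms.
Propagation delays (d/s per hop): 120, 120 ms; sum = 240 ms.
Processing at 1 router(s): 1 × 0.84 ms = 0.84 ms.
End-to-end = 248 ms.

248 ms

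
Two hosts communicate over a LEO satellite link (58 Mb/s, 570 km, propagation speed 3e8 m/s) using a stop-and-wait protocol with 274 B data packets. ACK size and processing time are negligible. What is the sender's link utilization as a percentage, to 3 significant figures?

0.985 %

t_tx = L/R = 2192/58000000 = 3.77931e-05 s.
t_prop = 570000/300000000 = 0.0019 s; RTT = 0.0038 s.
Cycle = t_tx + RTT = 0.00383779 s.
Utilization = t_tx / cycle = 3.77931e-05/0.00383779 = 0.985 %.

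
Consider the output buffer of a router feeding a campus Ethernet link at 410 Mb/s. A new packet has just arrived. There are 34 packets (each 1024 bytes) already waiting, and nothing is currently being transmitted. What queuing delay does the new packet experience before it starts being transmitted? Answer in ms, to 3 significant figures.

Each queued packet: L/R = 8192/410000000 = 0.0199805 ms.
34 queued → 0.679337 ms.
Queuing delay = 0.679 ms.

0.679 ms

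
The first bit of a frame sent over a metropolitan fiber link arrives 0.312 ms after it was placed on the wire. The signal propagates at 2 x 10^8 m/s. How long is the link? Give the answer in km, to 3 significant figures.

d = s × t_prop = 200000000 × 0.000312 = 62.4 km.

62.4 km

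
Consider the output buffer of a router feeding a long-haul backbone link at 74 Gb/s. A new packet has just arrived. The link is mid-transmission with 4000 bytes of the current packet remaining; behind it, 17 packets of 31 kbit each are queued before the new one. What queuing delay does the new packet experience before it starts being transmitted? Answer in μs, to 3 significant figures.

Each queued packet: L/R = 31000/74000000000 = 0.418919 μs.
17 queued → 7.12162 μs.
Plus remaining 32000 bits of current packet: 0.432432 μs.
Queuing delay = 7.55 μs.

7.55 μs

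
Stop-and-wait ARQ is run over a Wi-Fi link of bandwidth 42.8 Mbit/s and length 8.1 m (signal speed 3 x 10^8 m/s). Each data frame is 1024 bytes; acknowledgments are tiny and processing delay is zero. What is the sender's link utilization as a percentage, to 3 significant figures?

t_tx = L/R = 8192/42800000 = 0.000191402 s.
t_prop = 8.1/300000000 = 2.7e-08 s; RTT = 5.4e-08 s.
Cycle = t_tx + RTT = 0.000191456 s.
Utilization = t_tx / cycle = 0.000191402/0.000191456 = 100 %.

100 %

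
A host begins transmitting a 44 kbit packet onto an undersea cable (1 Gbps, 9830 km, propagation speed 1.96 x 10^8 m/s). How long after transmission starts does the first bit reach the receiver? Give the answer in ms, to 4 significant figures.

50.15 ms

First bit experiences only propagation delay: d/s = 9830000/196000000 = 50.15 ms.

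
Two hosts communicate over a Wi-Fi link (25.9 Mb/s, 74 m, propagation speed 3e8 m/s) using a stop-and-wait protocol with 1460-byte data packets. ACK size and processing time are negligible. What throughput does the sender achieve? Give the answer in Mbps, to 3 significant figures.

25.9 Mbps

t_tx = L/R = 11680/25900000 = 0.000450965 s.
t_prop = 74/300000000 = 2.46667e-07 s; RTT = 4.93333e-07 s.
Cycle = t_tx + RTT = 0.000451459 s.
Throughput = L / cycle = 11680 / 0.000451459 = 25.9 Mbps.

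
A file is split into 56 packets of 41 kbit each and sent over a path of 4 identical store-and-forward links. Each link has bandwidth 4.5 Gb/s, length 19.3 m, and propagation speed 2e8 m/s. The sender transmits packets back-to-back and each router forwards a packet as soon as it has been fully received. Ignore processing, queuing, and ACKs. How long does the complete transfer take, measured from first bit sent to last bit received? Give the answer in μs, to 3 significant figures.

538 μs

Per-hop transmission t_tx = L/R = 41000/4500000000 = 9.11111 μs.
Per-hop propagation t_prop = 19.3/200000000 = 0.0965 μs.
Pipeline fill: first packet needs 4·t_tx to clear all hops; remaining 55 packets each add one t_tx.
Total = (4+56-1)·t_tx + 4·t_prop = 59·9.11111 + 4·0.0965 = 538 μs.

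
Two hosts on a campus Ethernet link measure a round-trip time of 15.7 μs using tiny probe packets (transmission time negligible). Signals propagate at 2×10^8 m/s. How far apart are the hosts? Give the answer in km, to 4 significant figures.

1.570 km

One-way propagation = RTT/2 = 7.85 μs.
d = s × t = 200000000 × 7.85e-06 = 1.570 km.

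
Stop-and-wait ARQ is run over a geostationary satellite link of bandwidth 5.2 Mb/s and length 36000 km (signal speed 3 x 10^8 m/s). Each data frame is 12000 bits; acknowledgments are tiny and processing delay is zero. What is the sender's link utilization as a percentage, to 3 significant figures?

0.952 %

t_tx = L/R = 12000/5200000 = 0.00230769 s.
t_prop = 36000000/300000000 = 0.12 s; RTT = 0.24 s.
Cycle = t_tx + RTT = 0.242308 s.
Utilization = t_tx / cycle = 0.00230769/0.242308 = 0.952 %.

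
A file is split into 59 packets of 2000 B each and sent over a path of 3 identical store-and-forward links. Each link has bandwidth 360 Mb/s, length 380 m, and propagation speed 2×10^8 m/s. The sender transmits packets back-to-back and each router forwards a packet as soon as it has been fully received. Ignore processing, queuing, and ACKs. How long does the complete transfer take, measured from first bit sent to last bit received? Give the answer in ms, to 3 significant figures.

2.72 ms

Per-hop transmission t_tx = L/R = 16000/360000000 = 0.0444444 ms.
Per-hop propagation t_prop = 380/200000000 = 0.0019 ms.
Pipeline fill: first packet needs 3·t_tx to clear all hops; remaining 58 packets each add one t_tx.
Total = (3+59-1)·t_tx + 3·t_prop = 61·0.0444444 + 3·0.0019 = 2.72 ms.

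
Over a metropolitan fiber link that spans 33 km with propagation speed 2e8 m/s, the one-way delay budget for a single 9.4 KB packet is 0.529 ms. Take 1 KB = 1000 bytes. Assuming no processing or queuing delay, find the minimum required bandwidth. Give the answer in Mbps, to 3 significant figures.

207 Mbps

L = 75200 bits.
Propagation delay = 33000 / 200000000 = 0.165 ms.
Transmission budget = 0.529 − 0.165 = 0.364 ms.
R ≥ L / t_tx = 75200 bits / 0.000364 s = 207 Mbps.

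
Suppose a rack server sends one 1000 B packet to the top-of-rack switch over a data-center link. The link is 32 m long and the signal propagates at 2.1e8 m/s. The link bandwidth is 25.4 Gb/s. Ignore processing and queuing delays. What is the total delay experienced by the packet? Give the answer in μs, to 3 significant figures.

0.467 μs

L = 1000 × 8 = 8000 bits.
Transmission delay = L/R = 8000 / 25400000000 = 0.314961 μs.
Propagation delay = d/s = 32 m / 210000000 m/s = 0.152381 μs.
Total = 0.467 μs.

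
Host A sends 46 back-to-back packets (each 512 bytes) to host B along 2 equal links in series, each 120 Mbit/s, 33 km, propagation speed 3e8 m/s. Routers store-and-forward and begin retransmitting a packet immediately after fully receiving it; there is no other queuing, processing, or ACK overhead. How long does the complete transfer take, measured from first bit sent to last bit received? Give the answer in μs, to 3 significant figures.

Per-hop transmission t_tx = L/R = 4096/120000000 = 34.1333 μs.
Per-hop propagation t_prop = 33000/300000000 = 110 μs.
Pipeline fill: first packet needs 2·t_tx to clear all hops; remaining 45 packets each add one t_tx.
Total = (2+46-1)·t_tx + 2·t_prop = 47·34.1333 + 2·110 = 1820 μs.

1820 μs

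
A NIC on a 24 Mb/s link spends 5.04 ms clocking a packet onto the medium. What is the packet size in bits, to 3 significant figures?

121000 bits

L = R × t_tx = 24000000 b/s × 0.00504 s = 120960 bits.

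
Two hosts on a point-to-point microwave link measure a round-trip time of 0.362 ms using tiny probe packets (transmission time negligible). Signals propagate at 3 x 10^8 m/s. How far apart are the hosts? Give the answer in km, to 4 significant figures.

One-way propagation = RTT/2 = 0.181 ms.
d = s × t = 300000000 × 0.000181 = 54.30 km.

54.30 km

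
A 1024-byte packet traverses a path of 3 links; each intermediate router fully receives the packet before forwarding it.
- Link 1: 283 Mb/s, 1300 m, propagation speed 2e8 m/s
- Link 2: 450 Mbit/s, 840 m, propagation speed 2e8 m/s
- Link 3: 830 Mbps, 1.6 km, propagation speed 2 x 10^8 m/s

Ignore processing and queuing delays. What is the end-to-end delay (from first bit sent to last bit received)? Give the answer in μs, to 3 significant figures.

75.7 μs

L = 1024 × 8 = 8192 bits.
Transmission delays (L/R per hop): 28.947, 18.2044, 9.86988 μs; sum = 57.0213 μs.
Propagation delays (d/s per hop): 6.5, 4.2, 8 μs; sum = 18.7 μs.
End-to-end = 75.7 μs.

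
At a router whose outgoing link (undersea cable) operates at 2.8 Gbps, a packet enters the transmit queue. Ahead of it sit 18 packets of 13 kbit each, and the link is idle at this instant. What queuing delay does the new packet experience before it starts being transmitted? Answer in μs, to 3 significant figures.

83.6 μs

Each queued packet: L/R = 13000/2800000000 = 4.64286 μs.
18 queued → 83.5714 μs.
Queuing delay = 83.6 μs.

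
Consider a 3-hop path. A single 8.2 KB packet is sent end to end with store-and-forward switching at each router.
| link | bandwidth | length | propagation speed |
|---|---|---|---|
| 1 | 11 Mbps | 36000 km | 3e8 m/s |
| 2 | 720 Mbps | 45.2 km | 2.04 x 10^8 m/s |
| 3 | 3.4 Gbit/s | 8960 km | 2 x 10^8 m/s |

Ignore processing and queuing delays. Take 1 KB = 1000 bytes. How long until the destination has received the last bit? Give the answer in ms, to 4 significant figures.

171.1 ms

L = 65600 bits.
Transmission delays (L/R per hop): 5.96364, 0.0911111, 0.0192941 ms; sum = 6.07404 ms.
Propagation delays (d/s per hop): 120, 0.221569, 44.8 ms; sum = 165.022 ms.
End-to-end = 171.1 ms.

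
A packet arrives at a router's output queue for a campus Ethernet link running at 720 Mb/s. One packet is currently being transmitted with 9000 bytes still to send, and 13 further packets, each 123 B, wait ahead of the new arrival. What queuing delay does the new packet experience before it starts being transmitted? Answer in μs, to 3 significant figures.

118 μs

Each queued packet: L/R = 984/720000000 = 1.36667 μs.
13 queued → 17.7667 μs.
Plus remaining 72000 bits of current packet: 100 μs.
Queuing delay = 118 μs.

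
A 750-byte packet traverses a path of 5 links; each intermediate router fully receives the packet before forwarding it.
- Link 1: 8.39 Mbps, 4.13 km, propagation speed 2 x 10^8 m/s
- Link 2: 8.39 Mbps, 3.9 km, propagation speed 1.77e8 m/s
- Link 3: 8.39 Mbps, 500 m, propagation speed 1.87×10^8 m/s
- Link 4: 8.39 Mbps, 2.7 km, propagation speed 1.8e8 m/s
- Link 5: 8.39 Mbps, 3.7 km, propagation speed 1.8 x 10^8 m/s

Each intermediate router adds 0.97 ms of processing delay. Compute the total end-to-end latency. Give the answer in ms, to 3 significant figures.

L = 750 × 8 = 6000 bits.
Transmission delay per hop = L/R = 6000/8390000 = 0.715137 ms; 5 hops → 3.57569 ms.
Propagation delays (d/s per hop): 0.02065, 0.0220339, 0.0026738, 0.015, 0.0205556 ms; sum = 0.0809133 ms.
Processing at 4 router(s): 4 × 0.97 ms = 3.88 ms.
End-to-end = 7.54 ms.

7.54 ms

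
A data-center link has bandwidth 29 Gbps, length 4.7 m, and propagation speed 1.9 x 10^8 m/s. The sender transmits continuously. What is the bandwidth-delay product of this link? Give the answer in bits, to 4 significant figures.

717.4 bits

Propagation delay = 4.7 / 190000000 = 2.47368e-08 s.
BDP = R × t_prop = 29000000000 × 2.47368e-08 = 717.368 bits.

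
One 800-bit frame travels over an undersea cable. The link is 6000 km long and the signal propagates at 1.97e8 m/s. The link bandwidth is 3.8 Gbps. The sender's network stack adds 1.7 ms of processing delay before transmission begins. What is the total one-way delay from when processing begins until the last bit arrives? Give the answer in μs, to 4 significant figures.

Transmission delay = L/R = 800 / 3800000000 = 0.210526 μs.
Propagation delay = d/s = 6000000 m / 197000000 m/s = 30456.9 μs.
Plus processing delay 1.7 ms = 1700 μs.
Total = 32160 μs.

32160 μs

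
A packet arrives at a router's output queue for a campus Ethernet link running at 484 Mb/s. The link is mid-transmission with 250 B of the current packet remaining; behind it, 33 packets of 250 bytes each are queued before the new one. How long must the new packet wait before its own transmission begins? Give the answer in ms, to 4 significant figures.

0.1405 ms

Each queued packet: L/R = 2000/484000000 = 0.00413223 ms.
33 queued → 0.136364 ms.
Plus remaining 2000 bits of current packet: 0.00413223 ms.
Queuing delay = 0.1405 ms.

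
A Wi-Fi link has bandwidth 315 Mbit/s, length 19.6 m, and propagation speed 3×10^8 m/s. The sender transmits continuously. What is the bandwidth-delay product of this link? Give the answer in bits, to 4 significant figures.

Propagation delay = 19.6 / 300000000 = 6.53333e-08 s.
BDP = R × t_prop = 315000000 × 6.53333e-08 = 20.58 bits.

20.58 bits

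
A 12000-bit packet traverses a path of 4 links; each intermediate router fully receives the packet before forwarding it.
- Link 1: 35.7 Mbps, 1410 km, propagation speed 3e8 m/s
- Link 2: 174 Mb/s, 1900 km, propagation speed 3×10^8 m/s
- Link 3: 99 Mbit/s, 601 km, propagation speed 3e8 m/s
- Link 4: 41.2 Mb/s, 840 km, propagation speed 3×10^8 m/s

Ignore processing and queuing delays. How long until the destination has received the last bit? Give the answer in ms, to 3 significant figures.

16.7 ms

Transmission delays (L/R per hop): 0.336134, 0.0689655, 0.121212, 0.291262 ms; sum = 0.817574 ms.
Propagation delays (d/s per hop): 4.7, 6.33333, 2.00333, 2.8 ms; sum = 15.8367 ms.
End-to-end = 16.7 ms.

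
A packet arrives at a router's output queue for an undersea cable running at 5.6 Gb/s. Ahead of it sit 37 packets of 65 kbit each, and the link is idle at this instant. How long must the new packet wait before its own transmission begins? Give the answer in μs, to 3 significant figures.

429 μs

Each queued packet: L/R = 65000/5600000000 = 11.6071 μs.
37 queued → 429.464 μs.
Queuing delay = 429 μs.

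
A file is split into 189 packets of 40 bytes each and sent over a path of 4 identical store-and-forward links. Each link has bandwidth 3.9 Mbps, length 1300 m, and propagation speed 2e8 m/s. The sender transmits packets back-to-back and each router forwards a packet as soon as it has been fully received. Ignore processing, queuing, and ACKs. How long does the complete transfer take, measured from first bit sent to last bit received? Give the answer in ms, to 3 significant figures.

15.8 ms

Per-hop transmission t_tx = L/R = 320/3900000 = 0.0820513 ms.
Per-hop propagation t_prop = 1300/200000000 = 0.0065 ms.
Pipeline fill: first packet needs 4·t_tx to clear all hops; remaining 188 packets each add one t_tx.
Total = (4+189-1)·t_tx + 4·t_prop = 192·0.0820513 + 4·0.0065 = 15.8 ms.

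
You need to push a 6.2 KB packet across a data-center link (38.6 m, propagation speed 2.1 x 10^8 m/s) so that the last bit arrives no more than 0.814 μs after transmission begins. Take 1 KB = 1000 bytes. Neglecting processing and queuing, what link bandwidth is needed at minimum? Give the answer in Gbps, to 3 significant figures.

L = 49600 bits.
Propagation delay = 38.6 / 210000000 = 0.18381 μs.
Transmission budget = 0.814 − 0.18381 = 0.63019 μs.
R ≥ L / t_tx = 49600 bits / 6.3019e-07 s = 78.7 Gbps.

78.7 Gbps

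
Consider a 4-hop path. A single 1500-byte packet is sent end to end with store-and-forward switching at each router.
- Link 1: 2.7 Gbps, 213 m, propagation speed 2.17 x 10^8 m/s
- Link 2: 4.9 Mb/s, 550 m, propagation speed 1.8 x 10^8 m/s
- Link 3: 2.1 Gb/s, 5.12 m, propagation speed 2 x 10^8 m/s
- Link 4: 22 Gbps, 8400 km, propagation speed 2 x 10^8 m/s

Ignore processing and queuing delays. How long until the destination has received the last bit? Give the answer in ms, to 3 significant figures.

44.5 ms

L = 1500 × 8 = 12000 bits.
Transmission delays (L/R per hop): 0.00444444, 2.44898, 0.00571429, 0.000545455 ms; sum = 2.45968 ms.
Propagation delays (d/s per hop): 0.000981567, 0.00305556, 2.56e-05, 42 ms; sum = 42.0041 ms.
End-to-end = 44.5 ms.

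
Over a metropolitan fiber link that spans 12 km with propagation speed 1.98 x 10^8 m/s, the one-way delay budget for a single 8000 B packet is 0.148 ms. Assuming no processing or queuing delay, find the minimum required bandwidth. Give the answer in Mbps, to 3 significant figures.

732 Mbps

L = 64000 bits.
Propagation delay = 12000 / 198000000 = 0.0606061 ms.
Transmission budget = 0.148 − 0.0606061 = 0.0873939 ms.
R ≥ L / t_tx = 64000 bits / 8.73939e-05 s = 732 Mbps.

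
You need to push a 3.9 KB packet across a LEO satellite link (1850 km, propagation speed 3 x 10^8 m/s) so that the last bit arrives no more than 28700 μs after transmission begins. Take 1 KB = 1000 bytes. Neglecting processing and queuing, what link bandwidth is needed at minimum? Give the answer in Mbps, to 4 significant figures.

1.385 Mbps

L = 31200 bits.
Propagation delay = 1850000 / 300000000 = 6166.67 μs.
Transmission budget = 28700 − 6166.67 = 22533.3 μs.
R ≥ L / t_tx = 31200 bits / 0.0225333 s = 1.385 Mbps.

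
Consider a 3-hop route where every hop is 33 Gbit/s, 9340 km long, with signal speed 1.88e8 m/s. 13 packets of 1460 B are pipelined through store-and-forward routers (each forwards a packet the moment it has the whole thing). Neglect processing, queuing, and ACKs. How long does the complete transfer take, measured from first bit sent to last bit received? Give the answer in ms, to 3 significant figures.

Per-hop transmission t_tx = L/R = 11680/33000000000 = 0.000353939 ms.
Per-hop propagation t_prop = 9340000/188000000 = 49.6809 ms.
Pipeline fill: first packet needs 3·t_tx to clear all hops; remaining 12 packets each add one t_tx.
Total = (3+13-1)·t_tx + 3·t_prop = 15·0.000353939 + 3·49.6809 = 149 ms.

149 ms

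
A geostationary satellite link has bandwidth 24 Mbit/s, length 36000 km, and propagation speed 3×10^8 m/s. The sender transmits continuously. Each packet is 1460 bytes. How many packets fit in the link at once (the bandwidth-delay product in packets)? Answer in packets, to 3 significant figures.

247 packets

Propagation delay = 36000000 / 300000000 = 0.12 s.
BDP = R × t_prop = 24000000 × 0.12 = 2880000 bits.
In packets of 11680 bits: 247 packets.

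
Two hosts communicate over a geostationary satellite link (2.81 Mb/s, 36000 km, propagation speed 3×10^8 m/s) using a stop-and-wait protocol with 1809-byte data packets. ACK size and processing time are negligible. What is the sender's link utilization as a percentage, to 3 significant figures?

2.10 %

t_tx = L/R = 14472/2810000 = 0.00515018 s.
t_prop = 36000000/300000000 = 0.12 s; RTT = 0.24 s.
Cycle = t_tx + RTT = 0.24515 s.
Utilization = t_tx / cycle = 0.00515018/0.24515 = 2.10 %.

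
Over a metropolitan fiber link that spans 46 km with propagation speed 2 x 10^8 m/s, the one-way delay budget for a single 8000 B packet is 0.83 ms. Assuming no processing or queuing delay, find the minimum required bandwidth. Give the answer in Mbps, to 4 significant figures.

L = 64000 bits.
Propagation delay = 46000 / 200000000 = 0.23 ms.
Transmission budget = 0.83 − 0.23 = 0.6 ms.
R ≥ L / t_tx = 64000 bits / 0.0006 s = 106.7 Mbps.

106.7 Mbps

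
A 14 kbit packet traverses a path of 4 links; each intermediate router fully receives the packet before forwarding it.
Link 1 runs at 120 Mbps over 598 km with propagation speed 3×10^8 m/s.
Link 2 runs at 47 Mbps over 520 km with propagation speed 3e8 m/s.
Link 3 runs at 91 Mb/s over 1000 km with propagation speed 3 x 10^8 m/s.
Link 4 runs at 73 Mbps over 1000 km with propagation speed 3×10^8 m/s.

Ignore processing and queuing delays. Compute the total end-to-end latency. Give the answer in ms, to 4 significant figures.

11.15 ms

L = 14000 bits.
Transmission delays (L/R per hop): 0.116667, 0.297872, 0.153846, 0.191781 ms; sum = 0.760166 ms.
Propagation delays (d/s per hop): 1.99333, 1.73333, 3.33333, 3.33333 ms; sum = 10.3933 ms.
End-to-end = 11.15 ms.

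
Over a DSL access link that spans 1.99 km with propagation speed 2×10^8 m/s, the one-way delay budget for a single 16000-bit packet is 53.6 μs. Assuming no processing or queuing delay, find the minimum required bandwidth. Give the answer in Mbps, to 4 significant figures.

366.6 Mbps

Propagation delay = 1990 / 200000000 = 9.95 μs.
Transmission budget = 53.6 − 9.95 = 43.65 μs.
R ≥ L / t_tx = 16000 bits / 4.365e-05 s = 366.6 Mbps.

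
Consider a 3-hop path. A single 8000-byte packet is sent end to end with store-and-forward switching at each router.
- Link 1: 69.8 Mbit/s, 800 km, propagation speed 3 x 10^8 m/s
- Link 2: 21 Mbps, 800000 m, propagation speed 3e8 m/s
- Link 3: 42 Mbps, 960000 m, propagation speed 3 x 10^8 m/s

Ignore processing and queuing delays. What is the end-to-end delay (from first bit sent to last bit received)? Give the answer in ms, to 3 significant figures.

14.0 ms

L = 8000 × 8 = 64000 bits.
Transmission delays (L/R per hop): 0.916905, 3.04762, 1.52381 ms; sum = 5.48833 ms.
Propagation delays (d/s per hop): 2.66667, 2.66667, 3.2 ms; sum = 8.53333 ms.
End-to-end = 14.0 ms.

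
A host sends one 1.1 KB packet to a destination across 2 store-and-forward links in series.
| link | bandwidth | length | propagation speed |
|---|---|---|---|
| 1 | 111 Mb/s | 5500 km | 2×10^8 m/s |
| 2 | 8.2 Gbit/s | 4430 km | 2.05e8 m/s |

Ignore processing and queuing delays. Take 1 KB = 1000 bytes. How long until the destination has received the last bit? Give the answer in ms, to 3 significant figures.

L = 8800 bits.
Transmission delays (L/R per hop): 0.0792793, 0.00107317 ms; sum = 0.0803525 ms.
Propagation delays (d/s per hop): 27.5, 21.6098 ms; sum = 49.1098 ms.
End-to-end = 49.2 ms.

49.2 ms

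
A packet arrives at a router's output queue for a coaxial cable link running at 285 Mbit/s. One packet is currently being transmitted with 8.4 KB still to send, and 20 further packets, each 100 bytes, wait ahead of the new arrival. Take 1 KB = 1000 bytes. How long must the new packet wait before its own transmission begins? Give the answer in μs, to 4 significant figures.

Each queued packet: L/R = 800/285000000 = 2.80702 μs.
20 queued → 56.1404 μs.
Plus remaining 67200 bits of current packet: 235.789 μs.
Queuing delay = 291.9 μs.

291.9 μs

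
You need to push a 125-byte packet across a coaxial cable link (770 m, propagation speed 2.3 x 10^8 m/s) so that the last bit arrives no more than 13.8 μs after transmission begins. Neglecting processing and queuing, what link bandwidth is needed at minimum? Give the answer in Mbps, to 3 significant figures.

L = 1000 bits.
Propagation delay = 770 / 2.3e+08 = 3.34783 μs.
Transmission budget = 13.8 − 3.34783 = 10.4522 μs.
R ≥ L / t_tx = 1000 bits / 1.04522e-05 s = 95.7 Mbps.

95.7 Mbps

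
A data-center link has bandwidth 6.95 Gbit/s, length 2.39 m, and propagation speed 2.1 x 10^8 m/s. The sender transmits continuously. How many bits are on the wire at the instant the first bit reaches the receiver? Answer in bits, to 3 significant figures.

79.1 bits

Propagation delay = 2.39 / 210000000 = 1.1381e-08 s.
BDP = R × t_prop = 6950000000 × 1.1381e-08 = 79.0976 bits.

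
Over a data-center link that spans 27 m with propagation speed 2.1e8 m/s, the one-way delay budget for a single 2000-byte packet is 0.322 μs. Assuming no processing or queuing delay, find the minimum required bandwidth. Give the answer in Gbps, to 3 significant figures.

82.7 Gbps

L = 16000 bits.
Propagation delay = 27 / 210000000 = 0.128571 μs.
Transmission budget = 0.322 − 0.128571 = 0.193429 μs.
R ≥ L / t_tx = 16000 bits / 1.93429e-07 s = 82.7 Gbps.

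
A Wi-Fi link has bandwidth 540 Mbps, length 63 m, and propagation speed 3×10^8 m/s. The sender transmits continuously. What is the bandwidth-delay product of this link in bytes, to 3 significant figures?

14.2 bytes

Propagation delay = 63 / 300000000 = 2.1e-07 s.
BDP = R × t_prop = 540000000 × 2.1e-07 = 113.4 bits.
In bytes: 113.4/8 = 14.2 bytes.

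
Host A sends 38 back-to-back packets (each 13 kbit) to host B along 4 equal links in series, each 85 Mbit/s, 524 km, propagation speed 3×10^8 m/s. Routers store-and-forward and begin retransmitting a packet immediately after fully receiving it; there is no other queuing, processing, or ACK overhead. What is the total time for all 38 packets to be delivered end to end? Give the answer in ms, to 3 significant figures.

13.3 ms

Per-hop transmission t_tx = L/R = 13000/85000000 = 0.152941 ms.
Per-hop propagation t_prop = 524000/300000000 = 1.74667 ms.
Pipeline fill: first packet needs 4·t_tx to clear all hops; remaining 37 packets each add one t_tx.
Total = (4+38-1)·t_tx + 4·t_prop = 41·0.152941 + 4·1.74667 = 13.3 ms.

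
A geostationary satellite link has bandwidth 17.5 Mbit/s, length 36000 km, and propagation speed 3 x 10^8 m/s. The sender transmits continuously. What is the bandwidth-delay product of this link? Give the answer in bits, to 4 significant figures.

Propagation delay = 36000000 / 300000000 = 0.12 s.
BDP = R × t_prop = 17500000 × 0.12 = 2100000 bits.

2100000 bits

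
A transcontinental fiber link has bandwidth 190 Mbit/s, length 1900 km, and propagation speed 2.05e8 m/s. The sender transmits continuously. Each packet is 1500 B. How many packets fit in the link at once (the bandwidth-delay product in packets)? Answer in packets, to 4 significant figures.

146.7 packets

Propagation delay = 1900000 / 2.05e+08 = 0.00926829 s.
BDP = R × t_prop = 190000000 × 0.00926829 = 1760980 bits.
In packets of 12000 bits: 146.7 packets.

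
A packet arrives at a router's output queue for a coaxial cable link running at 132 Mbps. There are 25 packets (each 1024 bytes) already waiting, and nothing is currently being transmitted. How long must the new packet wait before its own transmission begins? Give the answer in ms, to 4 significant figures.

Each queued packet: L/R = 8192/132000000 = 0.0620606 ms.
25 queued → 1.55152 ms.
Queuing delay = 1.552 ms.

1.552 ms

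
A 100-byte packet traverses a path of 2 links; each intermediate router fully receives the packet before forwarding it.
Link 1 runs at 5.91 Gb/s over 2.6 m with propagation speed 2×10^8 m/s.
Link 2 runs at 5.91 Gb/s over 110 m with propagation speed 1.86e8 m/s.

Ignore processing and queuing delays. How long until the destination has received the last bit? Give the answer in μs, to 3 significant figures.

0.875 μs

L = 100 × 8 = 800 bits.
Transmission delay per hop = L/R = 800/5910000000 = 0.135364 μs; 2 hops → 0.270728 μs.
Propagation delays (d/s per hop): 0.013, 0.591398 μs; sum = 0.604398 μs.
End-to-end = 0.875 μs.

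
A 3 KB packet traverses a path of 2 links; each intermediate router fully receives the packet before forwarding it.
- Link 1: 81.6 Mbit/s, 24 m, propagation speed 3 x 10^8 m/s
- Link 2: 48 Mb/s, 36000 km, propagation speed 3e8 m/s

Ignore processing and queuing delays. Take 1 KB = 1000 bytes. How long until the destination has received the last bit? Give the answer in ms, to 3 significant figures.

121 ms

L = 24000 bits.
Transmission delays (L/R per hop): 0.294118, 0.5 ms; sum = 0.794118 ms.
Propagation delays (d/s per hop): 8e-05, 120 ms; sum = 120 ms.
End-to-end = 121 ms.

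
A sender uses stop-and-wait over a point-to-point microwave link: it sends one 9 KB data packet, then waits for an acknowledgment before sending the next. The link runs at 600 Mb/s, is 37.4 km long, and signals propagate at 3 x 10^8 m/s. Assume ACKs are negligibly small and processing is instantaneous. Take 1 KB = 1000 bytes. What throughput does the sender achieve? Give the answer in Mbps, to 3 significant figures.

195 Mbps

t_tx = L/R = 72000/600000000 = 0.00012 s.
t_prop = 37400/300000000 = 0.000124667 s; RTT = 0.000249333 s.
Cycle = t_tx + RTT = 0.000369333 s.
Throughput = L / cycle = 72000 / 0.000369333 = 195 Mbps.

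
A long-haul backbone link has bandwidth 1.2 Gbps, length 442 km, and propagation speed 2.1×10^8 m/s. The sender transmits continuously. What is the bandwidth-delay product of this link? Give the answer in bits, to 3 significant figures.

Propagation delay = 442000 / 210000000 = 0.00210476 s.
BDP = R × t_prop = 1200000000 × 0.00210476 = 2525710 bits.

2530000 bits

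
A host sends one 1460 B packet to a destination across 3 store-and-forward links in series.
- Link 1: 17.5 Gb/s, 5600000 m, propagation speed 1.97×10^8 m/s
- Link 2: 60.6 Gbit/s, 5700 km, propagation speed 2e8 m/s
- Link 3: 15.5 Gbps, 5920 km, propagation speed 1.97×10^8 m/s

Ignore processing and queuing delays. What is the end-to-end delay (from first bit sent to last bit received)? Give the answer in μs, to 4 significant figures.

L = 1460 × 8 = 11680 bits.
Transmission delays (L/R per hop): 0.667429, 0.192739, 0.753548 μs; sum = 1.61372 μs.
Propagation delays (d/s per hop): 28426.4, 28500, 30050.8 μs; sum = 86977.2 μs.
End-to-end = 86980 μs.

86980 μs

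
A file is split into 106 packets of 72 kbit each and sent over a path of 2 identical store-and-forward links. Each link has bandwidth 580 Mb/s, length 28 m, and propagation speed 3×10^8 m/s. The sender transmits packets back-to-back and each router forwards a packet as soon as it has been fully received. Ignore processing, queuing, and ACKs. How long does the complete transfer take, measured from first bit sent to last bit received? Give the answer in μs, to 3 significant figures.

13300 μs

Per-hop transmission t_tx = L/R = 72000/580000000 = 124.138 μs.
Per-hop propagation t_prop = 28/300000000 = 0.0933333 μs.
Pipeline fill: first packet needs 2·t_tx to clear all hops; remaining 105 packets each add one t_tx.
Total = (2+106-1)·t_tx + 2·t_prop = 107·124.138 + 2·0.0933333 = 13300 μs.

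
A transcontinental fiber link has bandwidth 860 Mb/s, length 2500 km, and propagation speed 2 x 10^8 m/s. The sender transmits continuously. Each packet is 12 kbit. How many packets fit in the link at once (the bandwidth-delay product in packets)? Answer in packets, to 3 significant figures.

896 packets

Propagation delay = 2500000 / 200000000 = 0.0125 s.
BDP = R × t_prop = 860000000 × 0.0125 = 10750000 bits.
In packets of 12000 bits: 896 packets.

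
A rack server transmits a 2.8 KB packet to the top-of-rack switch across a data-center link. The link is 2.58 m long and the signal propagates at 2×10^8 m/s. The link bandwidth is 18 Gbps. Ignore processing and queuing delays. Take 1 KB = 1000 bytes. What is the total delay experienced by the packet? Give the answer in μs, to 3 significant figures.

L = 22400 bits.
Transmission delay = L/R = 22400 / 18000000000 = 1.24444 μs.
Propagation delay = d/s = 2.58 m / 200000000 m/s = 0.0129 μs.
Total = 1.26 μs.

1.26 μs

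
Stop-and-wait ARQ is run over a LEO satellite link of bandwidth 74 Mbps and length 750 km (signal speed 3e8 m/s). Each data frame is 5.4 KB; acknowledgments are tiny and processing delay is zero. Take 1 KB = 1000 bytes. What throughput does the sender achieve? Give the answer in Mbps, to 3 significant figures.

7.74 Mbps

t_tx = L/R = 43200/74000000 = 0.000583784 s.
t_prop = 750000/300000000 = 0.0025 s; RTT = 0.005 s.
Cycle = t_tx + RTT = 0.00558378 s.
Throughput = L / cycle = 43200 / 0.00558378 = 7.74 Mbps.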